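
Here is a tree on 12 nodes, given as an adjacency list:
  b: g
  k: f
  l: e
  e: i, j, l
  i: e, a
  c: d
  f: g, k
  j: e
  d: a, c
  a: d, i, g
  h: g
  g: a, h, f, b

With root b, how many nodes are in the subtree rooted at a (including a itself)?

7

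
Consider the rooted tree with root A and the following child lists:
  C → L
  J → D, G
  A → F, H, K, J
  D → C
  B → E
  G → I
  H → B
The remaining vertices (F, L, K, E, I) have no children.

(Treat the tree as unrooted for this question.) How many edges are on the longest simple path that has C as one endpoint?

The node farthest from C is E, via C-D-J-A-H-B-E — 6 edges.

6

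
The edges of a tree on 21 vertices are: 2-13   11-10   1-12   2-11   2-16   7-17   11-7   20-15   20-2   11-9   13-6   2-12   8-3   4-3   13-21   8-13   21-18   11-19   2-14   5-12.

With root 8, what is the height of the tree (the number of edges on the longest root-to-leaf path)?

5

The longest root-to-leaf path is 8–13–2–11–7–17 (5 edges).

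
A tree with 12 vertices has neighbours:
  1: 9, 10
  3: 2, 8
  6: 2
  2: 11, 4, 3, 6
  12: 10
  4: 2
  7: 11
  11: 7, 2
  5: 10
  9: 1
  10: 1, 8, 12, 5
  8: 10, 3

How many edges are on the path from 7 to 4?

The path is 7–11–2–4, which has 3 edges.

3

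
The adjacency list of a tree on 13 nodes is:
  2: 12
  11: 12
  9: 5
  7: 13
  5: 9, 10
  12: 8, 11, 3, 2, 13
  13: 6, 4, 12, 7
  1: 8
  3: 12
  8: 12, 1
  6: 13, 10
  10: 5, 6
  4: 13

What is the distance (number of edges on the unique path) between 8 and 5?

5

Walking from 8: 8 – 12 – 13 – 6 – 10 – 5. Length 5.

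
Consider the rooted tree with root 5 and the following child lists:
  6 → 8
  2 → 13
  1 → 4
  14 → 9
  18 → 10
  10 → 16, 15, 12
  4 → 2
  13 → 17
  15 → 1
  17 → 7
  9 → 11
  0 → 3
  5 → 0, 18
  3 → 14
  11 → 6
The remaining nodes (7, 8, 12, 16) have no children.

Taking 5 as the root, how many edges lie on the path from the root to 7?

5–18–10–15–1–4–2–13–17–7 — 9 edges.

9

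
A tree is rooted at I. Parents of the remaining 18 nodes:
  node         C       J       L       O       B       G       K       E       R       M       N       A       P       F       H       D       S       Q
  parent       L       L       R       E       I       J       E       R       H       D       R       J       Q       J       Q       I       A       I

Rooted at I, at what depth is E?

4

I → Q → H → R → E — 4 edges.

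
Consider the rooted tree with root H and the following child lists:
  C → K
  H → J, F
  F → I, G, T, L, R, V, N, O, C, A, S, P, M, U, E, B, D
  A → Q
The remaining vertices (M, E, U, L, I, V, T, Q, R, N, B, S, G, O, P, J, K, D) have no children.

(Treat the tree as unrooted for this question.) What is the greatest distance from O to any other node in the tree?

Distances from O peak at 3, attained at J (Q, K also at distance 3).
O – F – H – J

3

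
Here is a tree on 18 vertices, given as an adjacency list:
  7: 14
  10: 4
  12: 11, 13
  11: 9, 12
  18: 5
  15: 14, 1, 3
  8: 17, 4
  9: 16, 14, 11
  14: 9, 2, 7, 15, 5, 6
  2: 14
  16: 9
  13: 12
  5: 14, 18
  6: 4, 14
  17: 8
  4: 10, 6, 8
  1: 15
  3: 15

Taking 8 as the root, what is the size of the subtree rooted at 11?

11's subtree: {11, 12, 13}, size 3.

3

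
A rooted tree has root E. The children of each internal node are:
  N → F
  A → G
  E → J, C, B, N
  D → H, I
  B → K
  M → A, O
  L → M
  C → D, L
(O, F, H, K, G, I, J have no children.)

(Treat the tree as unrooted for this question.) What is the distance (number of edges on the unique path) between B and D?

3

B–E–C–D: 3 edges.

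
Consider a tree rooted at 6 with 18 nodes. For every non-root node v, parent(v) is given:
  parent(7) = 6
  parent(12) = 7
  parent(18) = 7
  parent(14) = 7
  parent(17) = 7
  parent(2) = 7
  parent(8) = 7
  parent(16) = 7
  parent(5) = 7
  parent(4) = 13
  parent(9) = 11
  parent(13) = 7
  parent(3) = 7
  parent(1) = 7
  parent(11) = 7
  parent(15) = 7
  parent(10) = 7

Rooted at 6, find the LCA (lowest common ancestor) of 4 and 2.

Ancestors of 4 (toward the root): 4, 13, 7, 6.
Ancestors of 2: 2, 7, 6.
The deepest node appearing in both lists is 7.

7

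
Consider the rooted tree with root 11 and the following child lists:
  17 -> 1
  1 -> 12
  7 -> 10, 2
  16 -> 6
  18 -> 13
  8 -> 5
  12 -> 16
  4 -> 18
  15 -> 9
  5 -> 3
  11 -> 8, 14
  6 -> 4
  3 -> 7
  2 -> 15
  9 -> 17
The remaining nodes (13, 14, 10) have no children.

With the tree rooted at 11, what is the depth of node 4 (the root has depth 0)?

Path from 11 to 4: 11–8–5–3–7–2–15–9–17–1–12–16–6–4, which has 13 edges.

13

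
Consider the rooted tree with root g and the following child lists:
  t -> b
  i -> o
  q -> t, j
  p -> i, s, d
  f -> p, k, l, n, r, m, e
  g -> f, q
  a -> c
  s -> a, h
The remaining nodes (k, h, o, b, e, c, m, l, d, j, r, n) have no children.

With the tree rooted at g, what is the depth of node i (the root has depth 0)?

3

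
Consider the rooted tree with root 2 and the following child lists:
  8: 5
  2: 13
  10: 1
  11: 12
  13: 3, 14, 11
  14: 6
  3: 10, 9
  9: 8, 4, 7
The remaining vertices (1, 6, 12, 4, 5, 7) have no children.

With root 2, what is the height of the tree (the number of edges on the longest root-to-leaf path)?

5

5 sits deepest: 2–13–3–9–8–5 — 5 edges from the root.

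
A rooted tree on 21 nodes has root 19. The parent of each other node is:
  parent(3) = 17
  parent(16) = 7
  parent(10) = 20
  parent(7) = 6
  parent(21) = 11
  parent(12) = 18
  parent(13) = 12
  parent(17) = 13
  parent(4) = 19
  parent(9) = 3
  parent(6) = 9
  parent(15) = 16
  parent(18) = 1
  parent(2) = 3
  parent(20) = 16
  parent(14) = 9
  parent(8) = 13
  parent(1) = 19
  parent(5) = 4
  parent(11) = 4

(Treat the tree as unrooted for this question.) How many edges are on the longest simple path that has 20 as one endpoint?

14

Distances from 20 peak at 14, attained at 21.
20 – 16 – 7 – 6 – 9 – 3 – 17 – 13 – 12 – 18 – 1 – 19 – 4 – 11 – 21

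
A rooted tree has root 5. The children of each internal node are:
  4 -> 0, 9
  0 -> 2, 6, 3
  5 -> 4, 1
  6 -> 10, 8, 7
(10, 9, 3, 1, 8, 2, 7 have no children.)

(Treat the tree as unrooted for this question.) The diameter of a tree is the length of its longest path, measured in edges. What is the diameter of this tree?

Starting from 1, a farthest node is 10 at distance 5.
One longest path: 1 – 5 – 4 – 0 – 6 – 10.
So the diameter is 5.

5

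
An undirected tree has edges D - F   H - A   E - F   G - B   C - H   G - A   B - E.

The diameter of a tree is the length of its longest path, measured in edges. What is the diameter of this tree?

7

Starting from D, a farthest node is C at distance 7.
One longest path: D-F-E-B-G-A-H-C.
So the diameter is 7.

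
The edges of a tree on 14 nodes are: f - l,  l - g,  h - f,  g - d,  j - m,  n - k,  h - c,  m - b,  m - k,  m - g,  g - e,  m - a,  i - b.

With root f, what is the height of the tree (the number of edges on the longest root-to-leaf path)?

5

The longest root-to-leaf path is f – l – g – m – k – n (5 edges).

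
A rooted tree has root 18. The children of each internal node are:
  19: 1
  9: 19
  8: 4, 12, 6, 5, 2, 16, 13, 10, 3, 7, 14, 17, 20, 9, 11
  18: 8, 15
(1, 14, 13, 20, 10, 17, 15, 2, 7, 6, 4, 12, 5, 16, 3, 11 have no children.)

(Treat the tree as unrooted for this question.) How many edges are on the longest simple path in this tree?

5

Starting from 1, a farthest node is 15 at distance 5.
One longest path: 1-19-9-8-18-15.
So the diameter is 5.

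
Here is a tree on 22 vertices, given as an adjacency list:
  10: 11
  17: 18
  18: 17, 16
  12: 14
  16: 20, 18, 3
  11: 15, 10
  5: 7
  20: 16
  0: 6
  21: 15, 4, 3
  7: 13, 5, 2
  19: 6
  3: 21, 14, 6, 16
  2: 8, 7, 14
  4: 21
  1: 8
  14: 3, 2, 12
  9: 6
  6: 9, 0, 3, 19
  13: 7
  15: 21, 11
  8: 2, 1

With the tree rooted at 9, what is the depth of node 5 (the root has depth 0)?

Path from 9 to 5: 9 – 6 – 3 – 14 – 2 – 7 – 5, which has 6 edges.

6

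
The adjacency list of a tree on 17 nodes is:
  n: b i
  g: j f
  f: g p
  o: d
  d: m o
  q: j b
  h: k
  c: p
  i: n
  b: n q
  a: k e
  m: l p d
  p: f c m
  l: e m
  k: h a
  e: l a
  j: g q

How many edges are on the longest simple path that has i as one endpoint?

13

A farthest node from i is h.
The path i–n–b–q–j–g–f–p–m–l–e–a–k–h has 13 edges.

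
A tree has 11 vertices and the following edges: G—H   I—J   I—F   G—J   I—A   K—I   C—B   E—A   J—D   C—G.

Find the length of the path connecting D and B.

4

The path is D – J – G – C – B, which has 4 edges.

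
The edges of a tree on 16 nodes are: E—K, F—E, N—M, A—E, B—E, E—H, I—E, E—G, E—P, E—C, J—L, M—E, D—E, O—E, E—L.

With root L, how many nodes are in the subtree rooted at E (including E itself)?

14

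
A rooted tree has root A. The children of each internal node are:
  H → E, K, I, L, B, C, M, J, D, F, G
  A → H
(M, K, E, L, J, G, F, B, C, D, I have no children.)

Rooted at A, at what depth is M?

Climbing from M to the root: M – H – A. That's 2 steps.

2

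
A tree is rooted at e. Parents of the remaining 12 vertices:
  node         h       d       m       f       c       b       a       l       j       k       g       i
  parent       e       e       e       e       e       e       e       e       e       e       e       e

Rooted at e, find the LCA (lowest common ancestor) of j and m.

e

Ancestors of j (toward the root): j, e.
Ancestors of m: m, e.
The deepest node appearing in both lists is e.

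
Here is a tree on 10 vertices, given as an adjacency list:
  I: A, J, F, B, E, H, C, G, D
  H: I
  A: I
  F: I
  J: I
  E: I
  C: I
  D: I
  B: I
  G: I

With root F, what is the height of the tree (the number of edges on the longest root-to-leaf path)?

The longest root-to-leaf path is F–I–G (2 edges).

2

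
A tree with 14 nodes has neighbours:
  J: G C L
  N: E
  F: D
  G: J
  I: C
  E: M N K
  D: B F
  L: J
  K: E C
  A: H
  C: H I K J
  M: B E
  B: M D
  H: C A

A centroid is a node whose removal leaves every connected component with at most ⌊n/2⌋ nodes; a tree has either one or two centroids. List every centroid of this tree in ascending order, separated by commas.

C, K

Delete K: the remaining components have sizes 7, 6. Max 7 ≤ 7, so K is a centroid.
C is adjacent to K and is also a centroid (the largest component after removing it is likewise 7).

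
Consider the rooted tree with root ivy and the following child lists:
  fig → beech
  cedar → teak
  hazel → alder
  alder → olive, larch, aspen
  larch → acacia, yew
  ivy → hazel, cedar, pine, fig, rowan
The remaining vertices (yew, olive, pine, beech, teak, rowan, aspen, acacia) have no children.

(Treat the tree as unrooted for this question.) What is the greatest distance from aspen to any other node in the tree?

5

Distances from aspen peak at 5, attained at teak (beech also at distance 5).
aspen – alder – hazel – ivy – cedar – teak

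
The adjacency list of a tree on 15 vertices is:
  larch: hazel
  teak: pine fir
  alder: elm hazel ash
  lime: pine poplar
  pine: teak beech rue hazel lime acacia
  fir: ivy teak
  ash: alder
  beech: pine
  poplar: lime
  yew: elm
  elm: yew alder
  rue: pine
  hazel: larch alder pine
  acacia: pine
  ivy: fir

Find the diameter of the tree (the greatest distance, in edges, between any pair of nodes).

7

Starting from yew, a farthest node is ivy at distance 7.
One longest path: yew-elm-alder-hazel-pine-teak-fir-ivy.
So the diameter is 7.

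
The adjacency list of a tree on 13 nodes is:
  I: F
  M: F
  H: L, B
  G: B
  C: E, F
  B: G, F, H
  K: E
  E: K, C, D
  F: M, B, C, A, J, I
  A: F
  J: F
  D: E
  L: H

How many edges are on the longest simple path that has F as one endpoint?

A farthest node from F is K (D, L also at distance 3).
The path F–C–E–K has 3 edges.

3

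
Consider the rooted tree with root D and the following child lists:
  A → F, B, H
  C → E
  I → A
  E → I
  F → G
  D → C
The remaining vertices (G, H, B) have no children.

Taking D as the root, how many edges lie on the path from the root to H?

Path from D to H: D–C–E–I–A–H, which has 5 edges.

5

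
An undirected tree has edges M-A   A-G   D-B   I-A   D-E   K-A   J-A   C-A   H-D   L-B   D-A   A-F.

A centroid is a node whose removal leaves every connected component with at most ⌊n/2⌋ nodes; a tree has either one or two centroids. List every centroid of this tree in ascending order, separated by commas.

A

Removing A splits the tree into components of sizes 5, 1, 1, 1, 1, 1, 1, 1; the largest is 5 ≤ ⌊13/2⌋ = 6.
Every other node leaves some component of size > 6, so the centroid is unique.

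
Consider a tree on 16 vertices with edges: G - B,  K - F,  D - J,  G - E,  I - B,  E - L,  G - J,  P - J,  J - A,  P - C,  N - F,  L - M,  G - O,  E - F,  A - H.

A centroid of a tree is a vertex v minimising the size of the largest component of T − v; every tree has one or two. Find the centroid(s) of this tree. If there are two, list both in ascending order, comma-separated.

If G is removed the pieces have sizes 6, 6, 2, 1, all ≤ ⌊16/2⌋ = 8.
No neighbour of G does as well, so G is the unique centroid.

G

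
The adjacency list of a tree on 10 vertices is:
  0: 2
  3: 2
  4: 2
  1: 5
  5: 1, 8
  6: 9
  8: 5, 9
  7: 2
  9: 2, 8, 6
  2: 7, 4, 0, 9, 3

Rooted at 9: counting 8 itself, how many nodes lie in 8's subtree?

Descendants of 8 (including itself): 8, 5, 1. That's 3.

3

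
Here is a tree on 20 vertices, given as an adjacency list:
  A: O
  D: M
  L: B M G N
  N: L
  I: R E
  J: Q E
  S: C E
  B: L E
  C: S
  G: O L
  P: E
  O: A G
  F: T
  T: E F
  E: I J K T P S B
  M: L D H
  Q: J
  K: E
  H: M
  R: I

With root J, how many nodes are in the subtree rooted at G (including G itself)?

3

The subtree rooted at G contains: G, O, A — 3 nodes.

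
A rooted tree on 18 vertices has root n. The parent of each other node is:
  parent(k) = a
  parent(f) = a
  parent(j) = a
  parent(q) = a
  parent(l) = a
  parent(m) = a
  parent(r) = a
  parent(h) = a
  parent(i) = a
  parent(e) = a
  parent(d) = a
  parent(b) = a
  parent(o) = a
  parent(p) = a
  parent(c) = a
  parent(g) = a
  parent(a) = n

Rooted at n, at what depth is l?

Path from n to l: n → a → l, which has 2 edges.

2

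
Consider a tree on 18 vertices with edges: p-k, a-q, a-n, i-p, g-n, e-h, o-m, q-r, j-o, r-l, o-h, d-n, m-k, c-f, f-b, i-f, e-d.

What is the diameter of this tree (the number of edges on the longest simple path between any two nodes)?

BFS from l reaches c last, at distance 14; BFS from c confirms no node is farther.
Path: l – r – q – a – n – d – e – h – o – m – k – p – i – f – c.

14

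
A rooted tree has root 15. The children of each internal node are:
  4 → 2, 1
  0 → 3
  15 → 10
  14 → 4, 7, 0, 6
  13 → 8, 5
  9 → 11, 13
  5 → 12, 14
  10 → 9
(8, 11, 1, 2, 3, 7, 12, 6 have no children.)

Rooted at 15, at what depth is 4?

6

Path from 15 to 4: 15 – 10 – 9 – 13 – 5 – 14 – 4, which has 6 edges.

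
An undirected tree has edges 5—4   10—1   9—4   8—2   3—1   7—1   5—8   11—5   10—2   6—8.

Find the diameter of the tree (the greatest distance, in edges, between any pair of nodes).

7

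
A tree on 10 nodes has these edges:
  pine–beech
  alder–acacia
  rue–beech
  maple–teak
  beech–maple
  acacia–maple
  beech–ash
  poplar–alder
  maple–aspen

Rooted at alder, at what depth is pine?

Climbing from pine to the root: pine–beech–maple–acacia–alder. That's 4 steps.

4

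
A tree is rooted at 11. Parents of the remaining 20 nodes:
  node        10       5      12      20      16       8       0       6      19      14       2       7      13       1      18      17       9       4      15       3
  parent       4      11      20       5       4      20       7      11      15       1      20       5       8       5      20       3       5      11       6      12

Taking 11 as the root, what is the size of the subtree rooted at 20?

8

Descendants of 20 (including itself): 20, 12, 8, 18, 2, 3, 13, 17. That's 8.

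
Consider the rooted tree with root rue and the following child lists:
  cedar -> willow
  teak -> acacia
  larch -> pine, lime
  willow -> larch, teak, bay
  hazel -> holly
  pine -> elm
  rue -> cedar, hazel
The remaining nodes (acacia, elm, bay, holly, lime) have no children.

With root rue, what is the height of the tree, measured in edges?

5

A deepest node is elm, reached by rue-cedar-willow-larch-pine-elm.
That path has 5 edges, so the height is 5.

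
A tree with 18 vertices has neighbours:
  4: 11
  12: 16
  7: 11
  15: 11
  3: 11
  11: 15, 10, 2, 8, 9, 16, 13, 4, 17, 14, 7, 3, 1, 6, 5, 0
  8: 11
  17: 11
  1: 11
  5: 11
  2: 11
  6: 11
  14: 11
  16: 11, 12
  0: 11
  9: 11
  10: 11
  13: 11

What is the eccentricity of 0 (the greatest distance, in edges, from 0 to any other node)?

3

The node farthest from 0 is 12, via 0-11-16-12 — 3 edges.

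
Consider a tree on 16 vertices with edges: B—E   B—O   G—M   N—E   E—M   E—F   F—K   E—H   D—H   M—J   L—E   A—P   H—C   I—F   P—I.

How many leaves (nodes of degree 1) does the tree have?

9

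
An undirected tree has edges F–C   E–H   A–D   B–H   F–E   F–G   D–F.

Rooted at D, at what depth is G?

Path from D to G: D → F → G, which has 2 edges.

2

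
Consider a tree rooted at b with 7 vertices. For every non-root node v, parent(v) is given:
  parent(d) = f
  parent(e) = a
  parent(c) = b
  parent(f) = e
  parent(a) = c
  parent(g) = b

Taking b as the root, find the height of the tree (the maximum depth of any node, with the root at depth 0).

5

A deepest node is d, reached by b-c-a-e-f-d.
That path has 5 edges, so the height is 5.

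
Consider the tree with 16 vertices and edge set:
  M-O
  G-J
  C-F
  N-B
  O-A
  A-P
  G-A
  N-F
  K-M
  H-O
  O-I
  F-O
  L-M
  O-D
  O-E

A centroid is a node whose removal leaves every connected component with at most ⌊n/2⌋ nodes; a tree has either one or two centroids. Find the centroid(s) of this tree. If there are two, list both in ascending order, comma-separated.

If O is removed the pieces have sizes 4, 4, 3, 1, 1, 1, 1, all ≤ ⌊16/2⌋ = 8.
Every other node leaves some component of size > 8, so the centroid is unique.

O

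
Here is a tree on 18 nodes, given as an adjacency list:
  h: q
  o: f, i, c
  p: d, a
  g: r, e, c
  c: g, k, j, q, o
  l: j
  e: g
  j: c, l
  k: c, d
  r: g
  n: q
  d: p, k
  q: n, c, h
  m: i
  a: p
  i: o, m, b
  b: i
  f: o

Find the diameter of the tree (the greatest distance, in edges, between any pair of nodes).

7

A longest path is a-p-d-k-c-o-i-b, with 7 edges.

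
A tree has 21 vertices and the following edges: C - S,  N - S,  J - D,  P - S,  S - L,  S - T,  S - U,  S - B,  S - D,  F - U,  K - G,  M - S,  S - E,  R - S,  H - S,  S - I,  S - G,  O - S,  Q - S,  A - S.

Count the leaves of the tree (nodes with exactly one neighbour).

The leaves are A, B, C, E, F, H, I, J, K, L, M, N, O, P, Q, R, T.
That is 17 leaves.

17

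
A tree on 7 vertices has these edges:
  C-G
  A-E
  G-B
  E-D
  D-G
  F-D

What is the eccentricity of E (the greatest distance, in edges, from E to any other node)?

A farthest node from E is C (B also at distance 3).
The path E – D – G – C has 3 edges.

3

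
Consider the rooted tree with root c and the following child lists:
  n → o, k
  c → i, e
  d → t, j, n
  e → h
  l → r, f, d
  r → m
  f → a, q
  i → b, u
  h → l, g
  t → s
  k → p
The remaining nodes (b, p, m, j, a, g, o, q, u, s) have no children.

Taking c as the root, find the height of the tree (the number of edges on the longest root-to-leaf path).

The longest root-to-leaf path is c → e → h → l → d → n → k → p (7 edges).

7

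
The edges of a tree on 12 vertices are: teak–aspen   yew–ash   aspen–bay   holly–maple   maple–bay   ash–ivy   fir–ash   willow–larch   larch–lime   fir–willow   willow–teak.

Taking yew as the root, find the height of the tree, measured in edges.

8

A deepest node is holly, reached by yew–ash–fir–willow–teak–aspen–bay–maple–holly.
That path has 8 edges, so the height is 8.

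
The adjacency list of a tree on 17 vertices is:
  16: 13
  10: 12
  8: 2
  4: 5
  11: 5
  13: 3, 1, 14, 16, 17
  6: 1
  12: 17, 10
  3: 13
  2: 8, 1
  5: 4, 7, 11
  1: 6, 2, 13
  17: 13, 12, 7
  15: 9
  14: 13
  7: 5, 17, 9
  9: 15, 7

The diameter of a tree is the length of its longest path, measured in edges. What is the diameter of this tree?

7

A longest path is 4 - 5 - 7 - 17 - 13 - 1 - 2 - 8, with 7 edges.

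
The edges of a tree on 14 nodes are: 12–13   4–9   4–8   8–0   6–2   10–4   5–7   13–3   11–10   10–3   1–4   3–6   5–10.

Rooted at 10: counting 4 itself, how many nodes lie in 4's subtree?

5

The subtree rooted at 4 contains: 4, 1, 9, 8, 0 — 5 nodes.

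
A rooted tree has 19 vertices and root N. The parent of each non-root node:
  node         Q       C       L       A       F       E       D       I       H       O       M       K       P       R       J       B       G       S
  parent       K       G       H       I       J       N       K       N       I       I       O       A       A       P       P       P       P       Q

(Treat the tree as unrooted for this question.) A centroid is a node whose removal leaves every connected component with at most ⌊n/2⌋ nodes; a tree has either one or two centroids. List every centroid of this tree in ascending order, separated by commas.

Delete A: the remaining components have sizes 7, 7, 4. Max 7 ≤ 9, so A is a centroid.
Every other node leaves some component of size > 9, so the centroid is unique.

A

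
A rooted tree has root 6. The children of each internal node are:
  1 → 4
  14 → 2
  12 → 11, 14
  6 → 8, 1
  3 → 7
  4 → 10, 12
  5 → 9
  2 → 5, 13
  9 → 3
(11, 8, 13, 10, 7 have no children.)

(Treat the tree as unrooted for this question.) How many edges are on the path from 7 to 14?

Walking from 7: 7–3–9–5–2–14. Length 5.

5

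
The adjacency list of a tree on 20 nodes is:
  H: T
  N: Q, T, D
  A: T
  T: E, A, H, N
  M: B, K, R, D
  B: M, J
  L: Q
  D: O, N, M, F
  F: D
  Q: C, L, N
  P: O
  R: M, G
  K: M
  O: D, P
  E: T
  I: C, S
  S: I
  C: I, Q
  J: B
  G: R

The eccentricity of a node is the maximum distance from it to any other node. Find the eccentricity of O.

A farthest node from O is S.
The path O–D–N–Q–C–I–S has 6 edges.

6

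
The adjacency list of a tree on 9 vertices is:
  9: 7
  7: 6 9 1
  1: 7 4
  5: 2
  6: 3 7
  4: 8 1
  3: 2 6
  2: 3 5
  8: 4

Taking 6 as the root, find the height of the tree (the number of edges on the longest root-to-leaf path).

4

The longest root-to-leaf path is 6 → 7 → 1 → 4 → 8 (4 edges).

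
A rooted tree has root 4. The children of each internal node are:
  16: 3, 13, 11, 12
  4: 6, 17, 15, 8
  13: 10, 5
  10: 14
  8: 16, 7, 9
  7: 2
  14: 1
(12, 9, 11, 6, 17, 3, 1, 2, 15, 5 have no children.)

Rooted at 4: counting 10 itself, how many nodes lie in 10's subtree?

3

Descendants of 10 (including itself): 10, 14, 1. That's 3.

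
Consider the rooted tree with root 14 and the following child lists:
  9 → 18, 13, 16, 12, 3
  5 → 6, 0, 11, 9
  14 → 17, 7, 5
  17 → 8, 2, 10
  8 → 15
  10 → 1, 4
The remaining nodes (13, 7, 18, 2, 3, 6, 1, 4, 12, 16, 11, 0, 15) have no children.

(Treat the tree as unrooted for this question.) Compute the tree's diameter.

BFS from 4 reaches 3 last, at distance 6; BFS from 3 confirms no node is farther.
Path: 4-10-17-14-5-9-3.

6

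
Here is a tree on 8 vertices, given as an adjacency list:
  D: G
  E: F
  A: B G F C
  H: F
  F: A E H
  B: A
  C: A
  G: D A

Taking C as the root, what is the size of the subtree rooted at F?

F's subtree: {F, E, H}, size 3.

3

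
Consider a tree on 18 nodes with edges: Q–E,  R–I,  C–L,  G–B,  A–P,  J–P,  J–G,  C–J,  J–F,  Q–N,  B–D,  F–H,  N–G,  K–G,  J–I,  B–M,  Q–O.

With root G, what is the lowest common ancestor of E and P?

G

Ancestors of E (toward the root): E, Q, N, G.
Ancestors of P: P, J, G.
The deepest node appearing in both lists is G.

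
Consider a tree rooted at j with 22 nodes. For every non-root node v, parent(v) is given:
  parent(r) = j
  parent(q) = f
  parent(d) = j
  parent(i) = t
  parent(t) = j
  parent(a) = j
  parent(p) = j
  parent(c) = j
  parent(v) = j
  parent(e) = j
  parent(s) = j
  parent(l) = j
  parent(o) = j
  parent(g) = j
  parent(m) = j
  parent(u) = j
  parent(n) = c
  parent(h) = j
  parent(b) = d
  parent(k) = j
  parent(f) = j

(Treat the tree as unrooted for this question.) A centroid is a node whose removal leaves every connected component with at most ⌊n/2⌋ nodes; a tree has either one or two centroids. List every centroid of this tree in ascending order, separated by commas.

j

If j is removed the pieces have sizes 2, 2, 2, 2, 1, 1, 1, 1, 1, 1, 1, 1, 1, 1, 1, 1, 1, all ≤ ⌊22/2⌋ = 11.
Every other node leaves some component of size > 11, so the centroid is unique.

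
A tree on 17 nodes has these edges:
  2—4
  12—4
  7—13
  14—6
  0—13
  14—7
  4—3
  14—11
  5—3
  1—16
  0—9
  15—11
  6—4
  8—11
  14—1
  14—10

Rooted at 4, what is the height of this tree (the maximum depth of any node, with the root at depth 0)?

The longest root-to-leaf path is 4-6-14-7-13-0-9 (6 edges).

6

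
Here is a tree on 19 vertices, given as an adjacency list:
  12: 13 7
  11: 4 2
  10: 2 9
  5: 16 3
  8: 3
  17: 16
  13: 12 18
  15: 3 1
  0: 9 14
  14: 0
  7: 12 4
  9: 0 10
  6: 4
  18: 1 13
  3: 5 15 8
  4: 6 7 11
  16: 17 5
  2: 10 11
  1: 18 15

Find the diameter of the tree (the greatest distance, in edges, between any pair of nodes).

16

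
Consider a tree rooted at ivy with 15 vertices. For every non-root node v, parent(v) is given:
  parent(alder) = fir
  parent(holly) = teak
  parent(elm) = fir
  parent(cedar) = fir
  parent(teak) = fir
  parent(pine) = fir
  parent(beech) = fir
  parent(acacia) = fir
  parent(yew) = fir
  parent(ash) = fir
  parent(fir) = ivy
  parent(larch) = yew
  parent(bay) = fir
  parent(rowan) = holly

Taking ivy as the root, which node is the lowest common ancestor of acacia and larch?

fir

Ancestors of acacia (toward the root): acacia, fir, ivy.
Ancestors of larch: larch, yew, fir, ivy.
The deepest node appearing in both lists is fir.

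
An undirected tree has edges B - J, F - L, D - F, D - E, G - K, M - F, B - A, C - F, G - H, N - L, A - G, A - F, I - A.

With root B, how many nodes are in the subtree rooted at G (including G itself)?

3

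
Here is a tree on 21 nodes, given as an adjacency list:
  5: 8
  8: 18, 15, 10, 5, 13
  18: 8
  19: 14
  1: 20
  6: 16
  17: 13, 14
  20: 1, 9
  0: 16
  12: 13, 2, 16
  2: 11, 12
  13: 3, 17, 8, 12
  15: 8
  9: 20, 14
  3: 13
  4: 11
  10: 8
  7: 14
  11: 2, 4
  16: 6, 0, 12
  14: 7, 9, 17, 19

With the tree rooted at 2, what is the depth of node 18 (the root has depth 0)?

4

2 – 12 – 13 – 8 – 18 — 4 edges.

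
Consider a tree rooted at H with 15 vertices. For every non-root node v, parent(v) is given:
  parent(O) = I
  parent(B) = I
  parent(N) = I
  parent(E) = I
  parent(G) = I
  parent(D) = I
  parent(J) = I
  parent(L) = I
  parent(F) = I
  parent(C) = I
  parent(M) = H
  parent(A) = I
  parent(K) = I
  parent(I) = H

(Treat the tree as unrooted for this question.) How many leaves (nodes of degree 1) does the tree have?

13

Degree-1 nodes: A, B, C, D, E, F, G, J, K, L, M, N, O — 13 of them.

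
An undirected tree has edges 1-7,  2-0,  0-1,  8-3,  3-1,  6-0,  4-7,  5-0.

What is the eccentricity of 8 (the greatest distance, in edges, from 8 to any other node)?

4

Distances from 8 peak at 4, attained at 2 (4, 6, 5 also at distance 4).
8-3-1-0-2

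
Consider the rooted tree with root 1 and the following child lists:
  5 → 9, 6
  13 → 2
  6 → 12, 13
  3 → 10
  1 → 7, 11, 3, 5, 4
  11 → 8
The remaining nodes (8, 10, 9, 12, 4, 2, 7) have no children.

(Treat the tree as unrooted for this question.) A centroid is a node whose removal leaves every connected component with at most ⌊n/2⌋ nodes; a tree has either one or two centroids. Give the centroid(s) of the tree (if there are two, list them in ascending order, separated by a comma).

1

Delete 1: the remaining components have sizes 6, 2, 2, 1, 1. Max 6 ≤ 6, so 1 is a centroid.
Every other node leaves some component of size > 6, so the centroid is unique.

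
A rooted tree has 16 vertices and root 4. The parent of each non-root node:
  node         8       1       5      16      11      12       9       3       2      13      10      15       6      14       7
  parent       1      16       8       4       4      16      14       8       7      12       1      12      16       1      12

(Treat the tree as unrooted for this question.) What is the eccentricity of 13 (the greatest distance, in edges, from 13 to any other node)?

5

The node farthest from 13 is 9 (3, 5 also at distance 5), via 13–12–16–1–14–9 — 5 edges.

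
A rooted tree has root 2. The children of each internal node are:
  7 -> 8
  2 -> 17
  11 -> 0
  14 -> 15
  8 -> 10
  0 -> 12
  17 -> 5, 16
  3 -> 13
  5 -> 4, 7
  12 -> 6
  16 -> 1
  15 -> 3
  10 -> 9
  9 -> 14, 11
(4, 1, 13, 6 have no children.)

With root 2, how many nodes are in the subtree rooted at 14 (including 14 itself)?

The subtree rooted at 14 contains: 14, 15, 3, 13 — 4 nodes.

4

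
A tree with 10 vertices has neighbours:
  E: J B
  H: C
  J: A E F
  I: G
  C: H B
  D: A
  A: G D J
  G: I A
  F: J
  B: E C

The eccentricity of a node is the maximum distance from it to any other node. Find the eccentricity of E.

A farthest node from E is I.
The path E – J – A – G – I has 4 edges.

4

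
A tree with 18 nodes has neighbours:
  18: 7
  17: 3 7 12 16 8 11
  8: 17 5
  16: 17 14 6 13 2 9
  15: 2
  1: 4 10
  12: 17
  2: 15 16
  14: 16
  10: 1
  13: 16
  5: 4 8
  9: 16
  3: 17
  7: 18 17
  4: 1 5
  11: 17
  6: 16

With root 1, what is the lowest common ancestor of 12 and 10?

12's ancestor chain is 12, 17, 8, 5, 4, 1 and 10's is 10, 1; they first meet at 1.

1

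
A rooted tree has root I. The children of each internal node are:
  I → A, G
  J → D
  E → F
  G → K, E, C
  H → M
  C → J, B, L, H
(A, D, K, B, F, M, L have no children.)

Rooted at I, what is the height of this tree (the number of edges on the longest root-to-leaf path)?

4

A deepest node is M, reached by I – G – C – H – M.
That path has 4 edges, so the height is 4.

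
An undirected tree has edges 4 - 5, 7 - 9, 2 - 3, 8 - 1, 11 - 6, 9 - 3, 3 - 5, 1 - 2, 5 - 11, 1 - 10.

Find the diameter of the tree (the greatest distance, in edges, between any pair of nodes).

Starting from 8, a farthest node is 6 at distance 6.
One longest path: 8 – 1 – 2 – 3 – 5 – 11 – 6.
So the diameter is 6.

6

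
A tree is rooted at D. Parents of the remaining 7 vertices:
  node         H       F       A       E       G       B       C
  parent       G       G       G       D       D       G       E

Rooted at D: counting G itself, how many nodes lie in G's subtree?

5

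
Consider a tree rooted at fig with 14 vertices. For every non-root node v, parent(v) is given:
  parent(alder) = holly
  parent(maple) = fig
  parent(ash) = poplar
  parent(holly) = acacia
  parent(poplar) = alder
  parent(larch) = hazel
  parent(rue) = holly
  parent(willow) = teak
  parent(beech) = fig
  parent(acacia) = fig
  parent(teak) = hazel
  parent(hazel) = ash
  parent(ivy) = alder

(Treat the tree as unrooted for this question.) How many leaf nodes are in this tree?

6

Degree-1 nodes: beech, ivy, larch, maple, rue, willow — 6 of them.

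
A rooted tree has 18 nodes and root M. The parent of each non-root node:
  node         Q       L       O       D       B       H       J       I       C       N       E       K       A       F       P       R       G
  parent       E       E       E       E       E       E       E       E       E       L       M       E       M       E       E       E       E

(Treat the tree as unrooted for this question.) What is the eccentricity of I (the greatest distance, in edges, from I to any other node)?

Distances from I peak at 3, attained at N (A also at distance 3).
I – E – L – N

3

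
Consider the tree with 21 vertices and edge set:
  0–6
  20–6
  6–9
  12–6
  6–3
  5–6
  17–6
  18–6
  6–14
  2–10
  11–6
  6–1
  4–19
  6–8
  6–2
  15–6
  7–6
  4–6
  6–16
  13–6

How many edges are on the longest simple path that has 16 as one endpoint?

A farthest node from 16 is 19 (10 also at distance 3).
The path 16-6-4-19 has 3 edges.

3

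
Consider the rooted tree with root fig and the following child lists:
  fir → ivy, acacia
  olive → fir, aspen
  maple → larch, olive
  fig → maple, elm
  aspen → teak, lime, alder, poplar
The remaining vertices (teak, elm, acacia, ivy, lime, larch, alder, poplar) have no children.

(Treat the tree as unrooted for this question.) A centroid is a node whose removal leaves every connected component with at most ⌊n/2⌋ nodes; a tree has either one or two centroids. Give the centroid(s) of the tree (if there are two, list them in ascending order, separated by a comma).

Removing olive splits the tree into components of sizes 5, 4, 3; the largest is 5 ≤ ⌊13/2⌋ = 6.
No neighbour of olive does as well, so olive is the unique centroid.

olive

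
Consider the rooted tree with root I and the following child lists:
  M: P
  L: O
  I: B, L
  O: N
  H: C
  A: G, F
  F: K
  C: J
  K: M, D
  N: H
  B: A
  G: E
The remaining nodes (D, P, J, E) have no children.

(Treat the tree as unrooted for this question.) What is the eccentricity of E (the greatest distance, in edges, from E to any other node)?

10

A farthest node from E is J.
The path E–G–A–B–I–L–O–N–H–C–J has 10 edges.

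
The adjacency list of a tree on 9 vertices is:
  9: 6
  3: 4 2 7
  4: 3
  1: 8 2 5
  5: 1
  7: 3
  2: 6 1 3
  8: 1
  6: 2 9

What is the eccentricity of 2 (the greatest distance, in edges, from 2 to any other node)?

The node farthest from 2 is 4 (8, 9, 5, 7 also at distance 2), via 2–3–4 — 2 edges.

2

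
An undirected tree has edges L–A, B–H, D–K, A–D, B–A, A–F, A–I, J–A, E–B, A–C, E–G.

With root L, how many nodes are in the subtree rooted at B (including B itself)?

4

The subtree rooted at B contains: B, H, E, G — 4 nodes.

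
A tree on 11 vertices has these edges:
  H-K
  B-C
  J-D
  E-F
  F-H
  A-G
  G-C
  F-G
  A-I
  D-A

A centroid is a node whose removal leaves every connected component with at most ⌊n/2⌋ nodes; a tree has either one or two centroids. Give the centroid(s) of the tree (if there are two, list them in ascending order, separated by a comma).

G

If G is removed the pieces have sizes 4, 4, 2, all ≤ ⌊11/2⌋ = 5.
No neighbour of G does as well, so G is the unique centroid.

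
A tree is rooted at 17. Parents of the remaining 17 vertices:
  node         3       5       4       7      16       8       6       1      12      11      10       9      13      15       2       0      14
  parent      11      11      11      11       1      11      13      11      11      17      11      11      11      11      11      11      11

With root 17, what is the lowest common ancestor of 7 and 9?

7's ancestor chain is 7, 11, 17 and 9's is 9, 11, 17; they first meet at 11.

11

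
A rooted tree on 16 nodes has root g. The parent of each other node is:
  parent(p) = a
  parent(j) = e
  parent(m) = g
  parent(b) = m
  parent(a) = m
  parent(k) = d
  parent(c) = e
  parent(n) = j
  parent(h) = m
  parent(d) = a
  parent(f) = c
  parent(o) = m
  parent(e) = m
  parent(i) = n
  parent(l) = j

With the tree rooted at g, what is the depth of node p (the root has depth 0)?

Path from g to p: g – m – a – p, which has 3 edges.

3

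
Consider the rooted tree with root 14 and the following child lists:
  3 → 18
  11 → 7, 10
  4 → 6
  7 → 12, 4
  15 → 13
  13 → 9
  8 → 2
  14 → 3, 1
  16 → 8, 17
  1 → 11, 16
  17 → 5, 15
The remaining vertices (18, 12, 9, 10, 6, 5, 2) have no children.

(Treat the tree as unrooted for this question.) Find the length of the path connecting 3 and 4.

3 - 14 - 1 - 11 - 7 - 4: 5 edges.

5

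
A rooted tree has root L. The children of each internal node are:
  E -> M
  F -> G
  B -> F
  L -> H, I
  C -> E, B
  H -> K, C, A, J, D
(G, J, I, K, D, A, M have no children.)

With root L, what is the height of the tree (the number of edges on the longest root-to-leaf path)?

5

G sits deepest: L-H-C-B-F-G — 5 edges from the root.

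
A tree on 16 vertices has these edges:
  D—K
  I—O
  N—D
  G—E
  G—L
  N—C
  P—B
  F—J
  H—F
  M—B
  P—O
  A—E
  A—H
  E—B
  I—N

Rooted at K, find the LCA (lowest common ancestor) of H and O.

O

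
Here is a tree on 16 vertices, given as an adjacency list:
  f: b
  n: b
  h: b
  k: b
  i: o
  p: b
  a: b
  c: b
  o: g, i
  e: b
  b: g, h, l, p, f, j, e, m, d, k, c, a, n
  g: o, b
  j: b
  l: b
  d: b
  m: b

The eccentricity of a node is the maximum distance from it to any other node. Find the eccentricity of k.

4

A farthest node from k is i.
The path k-b-g-o-i has 4 edges.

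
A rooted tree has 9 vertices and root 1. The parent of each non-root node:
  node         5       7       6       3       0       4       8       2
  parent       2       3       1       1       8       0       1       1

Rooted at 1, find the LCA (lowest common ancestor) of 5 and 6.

1

Path 5→root: 5 2 1; path 6→root: 6 1.
First common node: 1.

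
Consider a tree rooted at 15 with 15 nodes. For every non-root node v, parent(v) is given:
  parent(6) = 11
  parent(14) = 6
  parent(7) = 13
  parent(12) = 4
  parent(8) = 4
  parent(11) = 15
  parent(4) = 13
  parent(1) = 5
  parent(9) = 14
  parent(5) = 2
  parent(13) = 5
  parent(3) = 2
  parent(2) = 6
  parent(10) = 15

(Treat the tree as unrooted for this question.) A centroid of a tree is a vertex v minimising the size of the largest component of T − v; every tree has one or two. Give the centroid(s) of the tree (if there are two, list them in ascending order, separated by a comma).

Delete 2: the remaining components have sizes 7, 6, 1. Max 7 ≤ 7, so 2 is a centroid.
No neighbour of 2 does as well, so 2 is the unique centroid.

2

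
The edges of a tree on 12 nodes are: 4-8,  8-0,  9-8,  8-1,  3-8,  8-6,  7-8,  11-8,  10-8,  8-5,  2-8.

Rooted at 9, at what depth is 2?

Path from 9 to 2: 9 – 8 – 2, which has 2 edges.

2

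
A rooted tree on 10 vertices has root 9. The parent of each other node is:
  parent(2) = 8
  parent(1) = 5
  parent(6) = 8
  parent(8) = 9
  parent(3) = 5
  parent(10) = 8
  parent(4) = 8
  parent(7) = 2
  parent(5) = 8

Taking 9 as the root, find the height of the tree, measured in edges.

3

The longest root-to-leaf path is 9 – 8 – 5 – 1 (3 edges).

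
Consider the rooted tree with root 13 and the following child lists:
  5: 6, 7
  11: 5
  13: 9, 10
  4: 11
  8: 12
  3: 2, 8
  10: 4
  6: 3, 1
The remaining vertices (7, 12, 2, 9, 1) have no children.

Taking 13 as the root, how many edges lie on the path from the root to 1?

6

Climbing from 1 to the root: 1 → 6 → 5 → 11 → 4 → 10 → 13. That's 6 steps.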